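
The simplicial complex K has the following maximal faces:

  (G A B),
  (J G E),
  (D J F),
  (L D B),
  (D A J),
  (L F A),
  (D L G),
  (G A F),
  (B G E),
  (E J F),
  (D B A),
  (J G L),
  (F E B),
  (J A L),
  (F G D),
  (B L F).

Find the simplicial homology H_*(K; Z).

K has 8 vertices, 24 edges, 16 triangles.
rank ∂_0 = 0, rank ∂_1 = 7 ⇒ b_0 = 8 − 0 − 7 = 1; all invariant factors of ∂_1 are 1 so no torsion. So H_0 = Z.
rank ∂_1 = 7, rank ∂_2 = 15 ⇒ b_1 = 24 − 7 − 15 = 2; all invariant factors of ∂_2 are 1 so no torsion. So H_1 = Z^2.
rank ∂_2 = 15, rank ∂_3 = 0 ⇒ b_2 = 16 − 15 − 0 = 1. So H_2 = Z.

H_0 = Z,  H_1 = Z^2,  H_2 = Z.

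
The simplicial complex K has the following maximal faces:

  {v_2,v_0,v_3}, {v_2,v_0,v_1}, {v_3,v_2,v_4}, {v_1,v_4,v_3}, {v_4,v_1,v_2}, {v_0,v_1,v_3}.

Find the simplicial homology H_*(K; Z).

H_0 ≅ Z,  H_1 = 0,  H_2 ≅ Z.

K has 5 vertices, 9 edges, 6 triangles.
rank ∂_0 = 0, rank ∂_1 = 4 ⇒ b_0 = 5 − 0 − 4 = 1; all invariant factors of ∂_1 are 1 so no torsion. So H_0 = Z.
rank ∂_1 = 4, rank ∂_2 = 5 ⇒ b_1 = 9 − 4 − 5 = 0; all invariant factors of ∂_2 are 1 so no torsion. So H_1 = 0.
rank ∂_2 = 5, rank ∂_3 = 0 ⇒ b_2 = 6 − 5 − 0 = 1. So H_2 = Z.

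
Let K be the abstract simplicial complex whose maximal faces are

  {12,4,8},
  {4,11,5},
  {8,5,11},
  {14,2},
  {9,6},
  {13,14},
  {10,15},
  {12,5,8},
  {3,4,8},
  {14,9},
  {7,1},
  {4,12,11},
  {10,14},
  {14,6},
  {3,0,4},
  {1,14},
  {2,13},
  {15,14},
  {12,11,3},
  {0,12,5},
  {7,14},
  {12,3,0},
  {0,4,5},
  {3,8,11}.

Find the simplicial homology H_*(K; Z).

We work with the vertex ordering 0 < 1 < 2 < 3 < 4 < 5 < 6 < 7 < 8 < 9 < 10 < 11 < 12 < 13 < 14 < 15. The simplices of K, each written with vertices in increasing order, are:

  0-simplices (16): [0], [1], [2], [3], [4], [5], [6], [7], [8], [9], [10], [11], [12], [13], [14], [15]
  1-simplices (30): (30 of them)
  2-simplices (12): [0,3,4], [0,3,12], [0,4,5], [0,5,12], [3,4,8], [3,8,11], [3,11,12], [4,5,11], [4,8,12], [4,11,12], [5,8,11], [5,8,12]

so the chain groups are C_0 ≅ Z^16, C_1 ≅ Z^30, C_2 ≅ Z^12.

∂_1: C_1 → C_0 is given by ∂[p,q] = [q] − [p]. For instance
  ∂[0,12] = [12] − [0].
As a 16×30 matrix over Z this has rank 14, with invariant factors (1,1,1,1,1,1,1,1,1,1,1,1,1,1).

Boundary ∂_2: C_2 → C_1 maps a triangle to the signed sum of its edges. For instance
  ∂[0,3,4] = [3,4] − [0,4] + [0,3],
  ∂[4,8,12] = [8,12] − [4,12] + [4,8].
The 30×12 boundary matrix has rank 12 and Smith normal form diag(1,1,1,1,1,1,1,1,1,1,1,2).

From H_k ≅ ker(∂_k) / im(∂_{k+1}) we obtain:

  H_0: rank C_0 − rank ∂_1 = 16 − 14 = 2, and the invariant factors of ∂_1 are all 1, so H_0 ≅ Z^2.
  H_1: rank ker ∂_1 − rank ∂_2 = (30 − 14) − 12 = 4, and ∂_2 has invariant factor 2 > 1, so H_1 ≅ Z^4 ⊕ Z/2.
  H_2: rank ker ∂_2 − rank ∂_3 = (12 − 12) − 0 = 0, and there is no ∂_3, so H_2 ≅ 0.

(K is a triangulation of the disjoint union of the real projective plane RP^2 and a wedge of 4 circles.)

H_0 ≅ Z^2,  H_1 ≅ Z^4 ⊕ Z/2,  H_2 = 0.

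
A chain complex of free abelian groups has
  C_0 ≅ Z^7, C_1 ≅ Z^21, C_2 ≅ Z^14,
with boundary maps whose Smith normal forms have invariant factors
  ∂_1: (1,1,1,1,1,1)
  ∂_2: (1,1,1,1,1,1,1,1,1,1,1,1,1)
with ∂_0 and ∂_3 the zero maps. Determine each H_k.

H_0: b_0 = 7 − 0 − 6 = 1; torsion from ∂_1 factors > 1: none. So H_0 = Z.
H_1: b_1 = 21 − 6 − 13 = 2; torsion from ∂_2 factors > 1: none. So H_1 = Z^2.
H_2: b_2 = 14 − 13 − 0 = 1; torsion from ∂_3 factors > 1: none. So H_2 = Z.

H_0 = Z,  H_1 = Z^2,  H_2 = Z.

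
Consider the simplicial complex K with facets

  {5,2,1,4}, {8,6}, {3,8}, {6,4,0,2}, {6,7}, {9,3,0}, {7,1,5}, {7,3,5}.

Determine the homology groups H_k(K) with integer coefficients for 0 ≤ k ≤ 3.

H_0 ≅ Z,  H_1 ≅ Z^3,  H_2 = 0,  H_3 = 0.

Order the vertices as 0 < 1 < 2 < 3 < 4 < 5 < 6 < 7 < 8 < 9. Listing each simplex with vertices in this order, K has dimension 3 with simplices:

  0-simplices (10): [0], [1], [2], [3], [4], [5], [6], [7], [8], [9]
  1-simplices (21): [0,2], [0,3], [0,4], [0,6], [0,9], [1,2], [1,4], [1,5], [1,7], [2,4], [2,5], [2,6], [3,5], [3,7], [3,8], [3,9], [4,5], [4,6], [5,7], [6,7], [6,8]
  2-simplices (11): [0,2,4], [0,2,6], [0,3,9], [0,4,6], [1,2,4], [1,2,5], [1,4,5], [1,5,7], [2,4,5], [2,4,6], [3,5,7]
  3-simplices (2): [0,2,4,6], [1,2,4,5]

giving chain groups C_0 ≅ Z^10, C_1 ≅ Z^21, C_2 ≅ Z^11, C_3 ≅ Z^2.

Boundary ∂_1: C_1 → C_0 sends each edge [p,q] (with p < q) to q − p. For instance
  ∂[3,5] = [5] − [3].
This gives a 10×21 integer matrix of rank 9; reducing to Smith normal form yields diagonal entries (1,1,1,1,1,1,1,1,1).

Boundary ∂_2: C_2 → C_1 sends each 2-simplex [p,q,r] to [q,r] − [p,r] + [p,q]. For instance
  ∂[0,4,6] = [4,6] − [0,6] + [0,4],
  ∂[1,4,5] = [4,5] − [1,5] + [1,4].
As a 21×11 matrix over Z this has rank 9, with invariant factors (1,1,1,1,1,1,1,1,1).

Boundary ∂_3: C_3 → C_2 sends each 3-simplex σ to the alternating sum Σ_i (−1)^i (σ with its i-th vertex removed). For instance
  ∂[0,2,4,6] = [2,4,6] − [0,4,6] + [0,2,6] − [0,2,4],
  ∂[1,2,4,5] = [2,4,5] − [1,4,5] + [1,2,5] − [1,2,4].
The 11×2 boundary matrix has rank 2 and Smith normal form diag(1,1).

From H_k ≅ ker(∂_k) / im(∂_{k+1}) we obtain:

  H_0: rank C_0 − rank ∂_1 = 10 − 9 = 1, and the invariant factors of ∂_1 are all 1, so H_0 = Z.
  H_1: rank ker ∂_1 − rank ∂_2 = (21 − 9) − 9 = 3, and the invariant factors of ∂_2 are all 1, so H_1 = Z^3.
  H_2: rank ker ∂_2 − rank ∂_3 = (11 − 9) − 2 = 0, and the invariant factors of ∂_3 are all 1, so H_2 = 0.
  H_3: rank ker ∂_3 − rank ∂_4 = (2 − 2) − 0 = 0, and there is no ∂_4, so H_3 = 0.

As a check, the Euler characteristic is 10 − 21 + 11 − 2 = -2, which agrees with 1 − 3 + 0 − 0 = -2.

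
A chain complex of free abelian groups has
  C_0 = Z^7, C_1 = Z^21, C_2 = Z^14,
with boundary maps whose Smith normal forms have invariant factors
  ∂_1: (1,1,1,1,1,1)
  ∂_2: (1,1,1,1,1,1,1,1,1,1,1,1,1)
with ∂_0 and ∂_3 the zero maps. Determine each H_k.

H_0: b_0 = 7 − 0 − 6 = 1; torsion from ∂_1 factors > 1: none. So H_0 = Z.
H_1: b_1 = 21 − 6 − 13 = 2; torsion from ∂_2 factors > 1: none. So H_1 = Z^2.
H_2: b_2 = 14 − 13 − 0 = 1; torsion from ∂_3 factors > 1: none. So H_2 = Z.

H_0 = Z,  H_1 = Z^2,  H_2 = Z.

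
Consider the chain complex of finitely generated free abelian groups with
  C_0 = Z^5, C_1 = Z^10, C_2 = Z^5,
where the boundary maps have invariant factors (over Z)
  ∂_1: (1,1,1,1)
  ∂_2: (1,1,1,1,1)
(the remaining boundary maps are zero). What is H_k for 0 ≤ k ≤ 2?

H_0 ≅ Z,  H_1 ≅ Z,  H_2 = 0.

H_0: b_0 = 5 − 0 − 4 = 1; torsion from ∂_1 factors > 1: none. So H_0 ≅ Z.
H_1: b_1 = 10 − 4 − 5 = 1; torsion from ∂_2 factors > 1: none. So H_1 ≅ Z.
H_2: b_2 = 5 − 5 − 0 = 0; torsion from ∂_3 factors > 1: none. So H_2 ≅ 0.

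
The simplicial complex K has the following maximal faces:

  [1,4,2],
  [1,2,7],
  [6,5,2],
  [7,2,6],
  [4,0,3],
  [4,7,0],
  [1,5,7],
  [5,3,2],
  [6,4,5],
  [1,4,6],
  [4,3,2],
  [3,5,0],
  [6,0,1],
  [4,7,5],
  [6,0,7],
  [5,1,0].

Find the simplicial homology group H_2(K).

We work with the vertex ordering 0 < 1 < 2 < 3 < 4 < 5 < 6 < 7. The simplices of K, each written with vertices in increasing order, are:

  0-simplices (8): [0], [1], [2], [3], [4], [5], [6], [7]
  1-simplices (24): (24 of them)
  2-simplices (16): [0,1,5], [0,1,6], [0,3,4], [0,3,5], [0,4,7], [0,6,7], [1,2,4], [1,2,7], [1,4,6], [1,5,7], [2,3,4], [2,3,5], [2,5,6], [2,6,7], [4,5,6], [4,5,7]

giving chain groups C_0 ≅ Z^8, C_1 ≅ Z^24, C_2 ≅ Z^16.

Boundary ∂_1: C_1 → C_0 maps an edge to its endpoints' difference, ∂[p,q] = q − p. For instance
  ∂[5,7] = [7] − [5].
The 8×24 boundary matrix has rank 7 and Smith normal form diag(1,1,1,1,1,1,1).

The boundary map ∂_2: C_2 → C_1 maps a triangle to the signed sum of its edges. For instance
  ∂[1,2,7] = [2,7] − [1,7] + [1,2],
  ∂[2,3,5] = [3,5] − [2,5] + [2,3].
The 24×16 boundary matrix has rank 15 and Smith normal form diag(1,1,1,1,1,1,1,1,1,1,1,1,1,1,1).

From H_k ≅ ker(∂_k) / im(∂_{k+1}) we obtain:

  H_2: rank ker ∂_2 − rank ∂_3 = (16 − 15) − 0 = 1, and there is no ∂_3, so H_2 = Z.

H_2 ≅ Z.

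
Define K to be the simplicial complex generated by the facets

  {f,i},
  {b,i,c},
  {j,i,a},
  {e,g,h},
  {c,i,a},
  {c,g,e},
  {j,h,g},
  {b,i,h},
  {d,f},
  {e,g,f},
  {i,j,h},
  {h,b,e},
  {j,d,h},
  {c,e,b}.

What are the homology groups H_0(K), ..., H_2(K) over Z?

Fix the vertex order a < b < c < d < e < f < g < h < i < j and write every simplex with vertices in increasing order. Then dim K = 2 and the simplices of K are:

  0-simplices (10): a, b, c, d, e, f, g, h, i, j
  1-simplices (23): ac, ai, aj, bc, be, bh, bi, ce, cg, ci, df, dh, dj, ef, eg, eh, fg, fi, gh, gj, hi, hj, ij
  2-simplices (12): aci, aij, bce, bci, beh, bhi, ceg, dhj, efg, egh, ghj, hij

giving chain groups C_0 ≅ Z^10, C_1 ≅ Z^23, C_2 ≅ Z^12.

The boundary map ∂_1: C_1 → C_0 sends each edge [p,q] (with p < q) to q − p. For instance
  ∂ef = f − e.
This gives a 10×23 integer matrix of rank 9; reducing to Smith normal form yields diagonal entries (1,1,1,1,1,1,1,1,1).

∂_2: C_2 → C_1 sends each 2-simplex [p,q,r] to [q,r] − [p,r] + [p,q]. For instance
  ∂hij = ij − hj + hi,
  ∂bhi = hi − bi + bh.
The resulting 23×12 matrix has rank 12, and its Smith normal form has invariant factors (1,1,1,1,1,1,1,1,1,1,1,1).

Computing H_k = (kernel of ∂_k) / (image of ∂_{k+1}):

  H_0: rank C_0 − rank ∂_1 = 10 − 9 = 1, and the invariant factors of ∂_1 are all 1, so H_0 = Z.
  H_1: rank ker ∂_1 − rank ∂_2 = (23 − 9) − 12 = 2, and the invariant factors of ∂_2 are all 1, so H_1 = Z^2.
  H_2: rank ker ∂_2 − rank ∂_3 = (12 − 12) − 0 = 0, and there is no ∂_3, so H_2 = 0.

H_0 ≅ Z,  H_1 ≅ Z^2,  H_2 = 0.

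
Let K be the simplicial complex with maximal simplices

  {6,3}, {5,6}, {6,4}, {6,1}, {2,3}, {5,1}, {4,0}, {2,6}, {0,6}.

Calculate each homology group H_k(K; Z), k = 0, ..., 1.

K has 7 vertices, 9 edges.
rank ∂_0 = 0, rank ∂_1 = 6 ⇒ b_0 = 7 − 0 − 6 = 1; all invariant factors of ∂_1 are 1 so no torsion. So H_0 ≅ Z.
rank ∂_1 = 6, rank ∂_2 = 0 ⇒ b_1 = 9 − 6 − 0 = 3. So H_1 ≅ Z^3.

H_0 ≅ Z,  H_1 ≅ Z^3.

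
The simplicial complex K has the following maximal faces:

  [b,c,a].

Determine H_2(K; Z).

We work with the vertex ordering a < b < c. The simplices of K, each written with vertices in increasing order, are:

  0-simplices (3): a, b, c
  1-simplices (3): ab, ac, bc
  2-simplices (1): abc

Hence C_0 ≅ Z^3, C_1 ≅ Z^3, C_2 ≅ Z^1.

Boundary ∂_1: C_1 → C_0 sends each edge [p,q] (with p < q) to q − p. For instance
  ∂bc = c − b.
The 3×3 boundary matrix has rank 2 and Smith normal form diag(1,1).

Boundary ∂_2: C_2 → C_1 sends each 2-simplex [p,q,r] to [q,r] − [p,r] + [p,q]. For instance
  ∂abc = bc − ac + ab.
The resulting 3×1 matrix has rank 1, and its Smith normal form has invariant factors (1).

From H_k ≅ ker(∂_k) / im(∂_{k+1}) we obtain:

  H_2: rank ker ∂_2 − rank ∂_3 = (1 − 1) − 0 = 0, and there is no ∂_3, so H_2 ≅ 0.

(K is a triangulation of the 2-simplex.)

H_2 ≅ 0.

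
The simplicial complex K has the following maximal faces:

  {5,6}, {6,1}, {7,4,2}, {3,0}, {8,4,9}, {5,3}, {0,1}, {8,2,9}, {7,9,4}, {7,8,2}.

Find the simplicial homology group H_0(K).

H_0 = Z^2.

Order the vertices as 0 < 1 < 2 < 3 < 4 < 5 < 6 < 7 < 8 < 9. Listing each simplex with vertices in this order, K has dimension 2 with simplices:

  0-simplices (10): [0], [1], [2], [3], [4], [5], [6], [7], [8], [9]
  1-simplices (15): [0,1], [0,3], [1,6], [2,4], [2,7], [2,8], [2,9], [3,5], [4,7], [4,8], [4,9], [5,6], [7,8], [7,9], [8,9]
  2-simplices (5): [2,4,7], [2,7,8], [2,8,9], [4,7,9], [4,8,9]

giving chain groups C_0 ≅ Z^10, C_1 ≅ Z^15, C_2 ≅ Z^5.

Boundary ∂_1: C_1 → C_0 sends each edge [p,q] (with p < q) to q − p.
The resulting 10×15 matrix has rank 8, and its Smith normal form has invariant factors (1,1,1,1,1,1,1,1).

Boundary ∂_2: C_2 → C_1 maps a triangle to the signed sum of its edges. For instance
  ∂[4,8,9] = [8,9] − [4,9] + [4,8],
  ∂[2,8,9] = [8,9] − [2,9] + [2,8].
The resulting 15×5 matrix has rank 5, and its Smith normal form has invariant factors (1,1,1,1,1).

Reading off H_k = ker ∂_k / im ∂_{k+1}:

  H_0: rank C_0 − rank ∂_1 = 10 − 8 = 2, and the invariant factors of ∂_1 are all 1, so H_0 = Z^2.

(K is a triangulation of the disjoint union of the Möbius band and the circle S^1.)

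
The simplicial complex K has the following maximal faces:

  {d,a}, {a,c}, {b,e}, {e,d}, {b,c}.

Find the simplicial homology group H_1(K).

H_1 = Z.

K has 5 vertices, 5 edges.
rank ∂_1 = 4, rank ∂_2 = 0 ⇒ b_1 = 5 − 4 − 0 = 1. So H_1 ≅ Z.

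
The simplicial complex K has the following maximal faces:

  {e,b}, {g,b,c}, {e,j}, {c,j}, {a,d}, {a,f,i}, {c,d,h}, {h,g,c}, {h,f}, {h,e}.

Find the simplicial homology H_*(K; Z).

H_0 = Z,  H_1 = Z^3,  H_2 = 0.

Order the vertices as a < b < c < d < e < f < g < h < i < j. Listing each simplex with vertices in this order, K has dimension 2 with simplices:

  0-simplices (10): a, b, c, d, e, f, g, h, i, j
  1-simplices (16): ad, af, ai, bc, be, bg, cd, cg, ch, cj, dh, eh, ej, fh, fi, gh
  2-simplices (4): afi, bcg, cdh, cgh

giving chain groups C_0 ≅ Z^10, C_1 ≅ Z^16, C_2 ≅ Z^4.

The boundary map ∂_1: C_1 → C_0 maps an edge to its endpoints' difference, ∂[p,q] = q − p.
This gives a 10×16 integer matrix of rank 9; reducing to Smith normal form yields diagonal entries (1,1,1,1,1,1,1,1,1).

The boundary map ∂_2: C_2 → C_1 sends each 2-simplex [p,q,r] to [q,r] − [p,r] + [p,q]. For instance
  ∂cgh = gh − ch + cg,
  ∂bcg = cg − bg + bc.
As a 16×4 matrix over Z this has rank 4, with invariant factors (1,1,1,1).

Computing H_k = (kernel of ∂_k) / (image of ∂_{k+1}):

  H_0: rank C_0 − rank ∂_1 = 10 − 9 = 1, and the invariant factors of ∂_1 are all 1, so H_0 ≅ Z.
  H_1: rank ker ∂_1 − rank ∂_2 = (16 − 9) − 4 = 3, and the invariant factors of ∂_2 are all 1, so H_1 ≅ Z^3.
  H_2: rank ker ∂_2 − rank ∂_3 = (4 − 4) − 0 = 0, and there is no ∂_3, so H_2 ≅ 0.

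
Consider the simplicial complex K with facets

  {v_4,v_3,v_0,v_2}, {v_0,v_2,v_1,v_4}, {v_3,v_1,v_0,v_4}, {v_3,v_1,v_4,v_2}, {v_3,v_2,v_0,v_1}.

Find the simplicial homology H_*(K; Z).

We work with the vertex ordering v_0 < v_1 < v_2 < v_3 < v_4. The simplices of K, each written with vertices in increasing order, are:

  0-simplices (5): [v_0], [v_1], [v_2], [v_3], [v_4]
  1-simplices (10): [v_0,v_1], [v_0,v_2], [v_0,v_3], [v_0,v_4], [v_1,v_2], [v_1,v_3], [v_1,v_4], [v_2,v_3], [v_2,v_4], [v_3,v_4]
  2-simplices (10): [v_0,v_1,v_2], [v_0,v_1,v_3], [v_0,v_1,v_4], [v_0,v_2,v_3], [v_0,v_2,v_4], [v_0,v_3,v_4], [v_1,v_2,v_3], [v_1,v_2,v_4], [v_1,v_3,v_4], [v_2,v_3,v_4]
  3-simplices (5): [v_0,v_1,v_2,v_3], [v_0,v_1,v_2,v_4], [v_0,v_1,v_3,v_4], [v_0,v_2,v_3,v_4], [v_1,v_2,v_3,v_4]

so the chain groups are C_0 ≅ Z^5, C_1 ≅ Z^10, C_2 ≅ Z^10, C_3 ≅ Z^5.

The boundary map ∂_1: C_1 → C_0 sends each edge [p,q] (with p < q) to q − p. For instance
  ∂[v_1,v_3] = [v_3] − [v_1].
This gives a 5×10 integer matrix of rank 4; reducing to Smith normal form yields diagonal entries (1,1,1,1).

∂_2: C_2 → C_1 sends each 2-simplex [p,q,r] to [q,r] − [p,r] + [p,q]. For instance
  ∂[v_0,v_2,v_4] = [v_2,v_4] − [v_0,v_4] + [v_0,v_2],
  ∂[v_0,v_1,v_4] = [v_1,v_4] − [v_0,v_4] + [v_0,v_1].
The resulting 10×10 matrix has rank 6, and its Smith normal form has invariant factors (1,1,1,1,1,1).

∂_3: C_3 → C_2 sends each 3-simplex σ to the alternating sum Σ_i (−1)^i (σ with its i-th vertex removed). For instance
  ∂[v_0,v_1,v_3,v_4] = [v_1,v_3,v_4] − [v_0,v_3,v_4] + [v_0,v_1,v_4] − [v_0,v_1,v_3],
  ∂[v_0,v_2,v_3,v_4] = [v_2,v_3,v_4] − [v_0,v_3,v_4] + [v_0,v_2,v_4] − [v_0,v_2,v_3].
As a 10×5 matrix over Z this has rank 4, with invariant factors (1,1,1,1).

From H_k ≅ ker(∂_k) / im(∂_{k+1}) we obtain:

  H_0: rank C_0 − rank ∂_1 = 5 − 4 = 1, and the invariant factors of ∂_1 are all 1, so H_0 ≅ Z.
  H_1: rank ker ∂_1 − rank ∂_2 = (10 − 4) − 6 = 0, and the invariant factors of ∂_2 are all 1, so H_1 ≅ 0.
  H_2: rank ker ∂_2 − rank ∂_3 = (10 − 6) − 4 = 0, and the invariant factors of ∂_3 are all 1, so H_2 ≅ 0.
  H_3: rank ker ∂_3 − rank ∂_4 = (5 − 4) − 0 = 1, and there is no ∂_4, so H_3 ≅ Z.

(K is a triangulation of the 3-sphere S^3.)

H_0 ≅ Z,  H_1 = 0,  H_2 = 0,  H_3 ≅ Z.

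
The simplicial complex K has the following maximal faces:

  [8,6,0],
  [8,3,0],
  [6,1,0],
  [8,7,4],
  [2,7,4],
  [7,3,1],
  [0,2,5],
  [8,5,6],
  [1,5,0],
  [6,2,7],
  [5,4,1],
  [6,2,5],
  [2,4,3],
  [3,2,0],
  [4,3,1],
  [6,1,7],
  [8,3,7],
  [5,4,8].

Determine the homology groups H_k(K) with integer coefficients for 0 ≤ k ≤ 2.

We work with the vertex ordering 0 < 1 < 2 < 3 < 4 < 5 < 6 < 7 < 8. The simplices of K, each written with vertices in increasing order, are:

  0-simplices (9): [0], [1], [2], [3], [4], [5], [6], [7], [8]
  1-simplices (27): (27 of them)
  2-simplices (18): [0,1,5], [0,1,6], [0,2,3], [0,2,5], [0,3,8], [0,6,8], [1,3,4], [1,3,7], [1,4,5], [1,6,7], [2,3,4], [2,4,7], [2,5,6], [2,6,7], [3,7,8], [4,5,8], [4,7,8], [5,6,8]

Hence C_0 ≅ Z^9, C_1 ≅ Z^27, C_2 ≅ Z^18.

Boundary ∂_1: C_1 → C_0 is given by ∂[p,q] = [q] − [p]. For instance
  ∂[1,4] = [4] − [1].
As a 9×27 matrix over Z this has rank 8, with invariant factors (1,1,1,1,1,1,1,1).

∂_2: C_2 → C_1 maps a triangle to the signed sum of its edges. For instance
  ∂[0,6,8] = [6,8] − [0,8] + [0,6],
  ∂[0,3,8] = [3,8] − [0,8] + [0,3].
The resulting 27×18 matrix has rank 18, and its Smith normal form has invariant factors (1,1,1,1,1,1,1,1,1,1,1,1,1,1,1,1,1,2).

Reading off H_k = ker ∂_k / im ∂_{k+1}:

  H_0: rank C_0 − rank ∂_1 = 9 − 8 = 1, and the invariant factors of ∂_1 are all 1, so H_0 ≅ Z.
  H_1: rank ker ∂_1 − rank ∂_2 = (27 − 8) − 18 = 1, and ∂_2 has invariant factor 2 > 1, so H_1 ≅ Z × Z/2.
  H_2: rank ker ∂_2 − rank ∂_3 = (18 − 18) − 0 = 0, and there is no ∂_3, so H_2 ≅ 0.

H_0 = Z,  H_1 = Z × Z/2,  H_2 = 0.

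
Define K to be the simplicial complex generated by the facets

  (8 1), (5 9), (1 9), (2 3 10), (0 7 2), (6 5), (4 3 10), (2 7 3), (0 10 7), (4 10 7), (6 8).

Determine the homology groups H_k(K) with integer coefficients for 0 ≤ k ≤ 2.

We work with the vertex ordering 0 < 1 < 2 < 3 < 4 < 5 < 6 < 7 < 8 < 9 < 10. The simplices of K, each written with vertices in increasing order, are:

  0-simplices (11): [0], [1], [2], [3], [4], [5], [6], [7], [8], [9], [10]
  1-simplices (17): [0,2], [0,7], [0,10], [1,8], [1,9], [2,3], [2,7], [2,10], [3,4], [3,7], [3,10], [4,7], [4,10], [5,6], [5,9], [6,8], [7,10]
  2-simplices (6): [0,2,7], [0,7,10], [2,3,7], [2,3,10], [3,4,10], [4,7,10]

giving chain groups C_0 ≅ Z^11, C_1 ≅ Z^17, C_2 ≅ Z^6.

∂_1: C_1 → C_0 maps an edge to its endpoints' difference, ∂[p,q] = q − p.
As a 11×17 matrix over Z this has rank 9, with invariant factors (1,1,1,1,1,1,1,1,1).

∂_2: C_2 → C_1 maps a triangle to the signed sum of its edges. For instance
  ∂[2,3,10] = [3,10] − [2,10] + [2,3],
  ∂[0,7,10] = [7,10] − [0,10] + [0,7].
The 17×6 boundary matrix has rank 6 and Smith normal form diag(1,1,1,1,1,1).

Reading off H_k = ker ∂_k / im ∂_{k+1}:

  H_0: rank C_0 − rank ∂_1 = 11 − 9 = 2, and the invariant factors of ∂_1 are all 1, so H_0 = Z^2.
  H_1: rank ker ∂_1 − rank ∂_2 = (17 − 9) − 6 = 2, and the invariant factors of ∂_2 are all 1, so H_1 = Z^2.
  H_2: rank ker ∂_2 − rank ∂_3 = (6 − 6) − 0 = 0, and there is no ∂_3, so H_2 = 0.

(K is a triangulation of the disjoint union of the circle S^1 and the cylinder S^1 x I.)

H_0 ≅ Z^2,  H_1 ≅ Z^2,  H_2 = 0.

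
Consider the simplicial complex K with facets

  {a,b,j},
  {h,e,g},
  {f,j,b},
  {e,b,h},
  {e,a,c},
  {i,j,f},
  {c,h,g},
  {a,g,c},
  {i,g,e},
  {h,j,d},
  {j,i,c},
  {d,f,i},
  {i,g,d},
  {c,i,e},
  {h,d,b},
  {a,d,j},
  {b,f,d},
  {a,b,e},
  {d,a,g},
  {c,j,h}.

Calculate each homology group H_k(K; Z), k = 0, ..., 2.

Fix the vertex order a < b < c < d < e < f < g < h < i < j and write every simplex with vertices in increasing order. Then dim K = 2 and the simplices of K are:

  0-simplices (10): a, b, c, d, e, f, g, h, i, j
  1-simplices (30): ab, ac, ad, ae, ag, aj, bd, be, bf, bh, bj, ce, cg, ch, ci, cj, df, dg, dh, di, dj, eg, eh, ei, fi, fj, gh, gi, hj, ij
  2-simplices (20): abe, abj, ace, acg, adg, adj, bdf, bdh, beh, bfj, cei, cgh, chj, cij, dfi, dgi, dhj, egh, egi, fij

giving chain groups C_0 ≅ Z^10, C_1 ≅ Z^30, C_2 ≅ Z^20.

∂_1: C_1 → C_0 sends each edge [p,q] (with p < q) to q − p.
This gives a 10×30 integer matrix of rank 9; reducing to Smith normal form yields diagonal entries (1,1,1,1,1,1,1,1,1).

The boundary map ∂_2: C_2 → C_1 acts by ∂[p,q,r] = [q,r] − [p,r] + [p,q]. For instance
  ∂egh = gh − eh + eg,
  ∂abj = bj − aj + ab.
The 30×20 boundary matrix has rank 20 and Smith normal form diag(1,1,1,1,1,1,1,1,1,1,1,1,1,1,1,1,1,1,1,2).

Reading off H_k = ker ∂_k / im ∂_{k+1}:

  H_0: rank C_0 − rank ∂_1 = 10 − 9 = 1, and the invariant factors of ∂_1 are all 1, so H_0 ≅ Z.
  H_1: rank ker ∂_1 − rank ∂_2 = (30 − 9) − 20 = 1, and ∂_2 has invariant factor 2 > 1, so H_1 ≅ Z ⊕ Z/2.
  H_2: rank ker ∂_2 − rank ∂_3 = (20 − 20) − 0 = 0, and there is no ∂_3, so H_2 ≅ 0.

H_0 ≅ Z,  H_1 ≅ Z ⊕ Z/2,  H_2 = 0.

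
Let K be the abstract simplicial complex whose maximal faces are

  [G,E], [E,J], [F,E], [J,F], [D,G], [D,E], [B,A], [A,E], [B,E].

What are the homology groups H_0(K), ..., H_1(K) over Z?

H_0 ≅ Z,  H_1 ≅ Z^3.

K has 7 vertices, 9 edges.
rank ∂_0 = 0, rank ∂_1 = 6 ⇒ b_0 = 7 − 0 − 6 = 1; all invariant factors of ∂_1 are 1 so no torsion. So H_0 ≅ Z.
rank ∂_1 = 6, rank ∂_2 = 0 ⇒ b_1 = 9 − 6 − 0 = 3. So H_1 ≅ Z^3.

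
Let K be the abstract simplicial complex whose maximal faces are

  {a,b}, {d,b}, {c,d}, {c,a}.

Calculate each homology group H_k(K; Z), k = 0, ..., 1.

H_0 ≅ Z,  H_1 ≅ Z.

Fix the vertex order a < b < c < d and write every simplex with vertices in increasing order. Then dim K = 1 and the simplices of K are:

  0-simplices (4): a, b, c, d
  1-simplices (4): ab, ac, bd, cd

giving chain groups C_0 ≅ Z^4, C_1 ≅ Z^4.

The boundary map ∂_1: C_1 → C_0 maps an edge to its endpoints' difference, ∂[p,q] = q − p. For instance
  ∂bd = d − b.
The 4×4 boundary matrix has rank 3 and Smith normal form diag(1,1,1).

Now H_k = ker ∂_k / im ∂_{k+1}, so:

  H_0: rank C_0 − rank ∂_1 = 4 − 3 = 1, and the invariant factors of ∂_1 are all 1, so H_0 ≅ Z.
  H_1: rank ker ∂_1 − rank ∂_2 = (4 − 3) − 0 = 1, and there is no ∂_2, so H_1 ≅ Z.

(K is a triangulation of the circle S^1.)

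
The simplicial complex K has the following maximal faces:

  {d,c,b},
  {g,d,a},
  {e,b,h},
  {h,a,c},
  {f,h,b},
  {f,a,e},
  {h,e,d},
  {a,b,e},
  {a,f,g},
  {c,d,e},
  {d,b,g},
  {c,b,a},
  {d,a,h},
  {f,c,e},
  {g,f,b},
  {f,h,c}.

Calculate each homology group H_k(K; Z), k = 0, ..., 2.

H_0 = Z,  H_1 = Z^2,  H_2 = Z.

Fix the vertex order a < b < c < d < e < f < g < h and write every simplex with vertices in increasing order. Then dim K = 2 and the simplices of K are:

  0-simplices (8): a, b, c, d, e, f, g, h
  1-simplices (24): ab, ac, ad, ae, af, ag, ah, bc, bd, be, bf, bg, bh, cd, ce, cf, ch, de, dg, dh, ef, eh, fg, fh
  2-simplices (16): abc, abe, ach, adg, adh, aef, afg, bcd, bdg, beh, bfg, bfh, cde, cef, cfh, deh

Hence C_0 ≅ Z^8, C_1 ≅ Z^24, C_2 ≅ Z^16.

The boundary map ∂_1: C_1 → C_0 maps an edge to its endpoints' difference, ∂[p,q] = q − p. For instance
  ∂fg = g − f.
This gives a 8×24 integer matrix of rank 7; reducing to Smith normal form yields diagonal entries (1,1,1,1,1,1,1).

Boundary ∂_2: C_2 → C_1 sends each 2-simplex [p,q,r] to [q,r] − [p,r] + [p,q]. For instance
  ∂cfh = fh − ch + cf,
  ∂abc = bc − ac + ab.
This gives a 24×16 integer matrix of rank 15; reducing to Smith normal form yields diagonal entries (1,1,1,1,1,1,1,1,1,1,1,1,1,1,1).

Computing H_k = (kernel of ∂_k) / (image of ∂_{k+1}):

  H_0: rank C_0 − rank ∂_1 = 8 − 7 = 1, and the invariant factors of ∂_1 are all 1, so H_0 = Z.
  H_1: rank ker ∂_1 − rank ∂_2 = (24 − 7) − 15 = 2, and the invariant factors of ∂_2 are all 1, so H_1 = Z^2.
  H_2: rank ker ∂_2 − rank ∂_3 = (16 − 15) − 0 = 1, and there is no ∂_3, so H_2 = Z.

As a check, the Euler characteristic is 8 − 24 + 16 = 0, which agrees with 1 − 2 + 1 = 0.
(K is a triangulation of the torus T^2.)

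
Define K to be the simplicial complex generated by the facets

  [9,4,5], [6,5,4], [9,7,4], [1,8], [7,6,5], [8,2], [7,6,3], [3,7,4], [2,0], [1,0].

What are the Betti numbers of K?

b_0 = 2, b_1 = 2, b_2 = 0.

Fix the vertex order 0 < 1 < 2 < 3 < 4 < 5 < 6 < 7 < 8 < 9 and write every simplex with vertices in increasing order. Then dim K = 2 and the simplices of K are:

  0-simplices (10): [0], [1], [2], [3], [4], [5], [6], [7], [8], [9]
  1-simplices (16): [0,1], [0,2], [1,8], [2,8], [3,4], [3,6], [3,7], [4,5], [4,6], [4,7], [4,9], [5,6], [5,7], [5,9], [6,7], [7,9]
  2-simplices (6): [3,4,7], [3,6,7], [4,5,6], [4,5,9], [4,7,9], [5,6,7]

giving chain groups C_0 ≅ Z^10, C_1 ≅ Z^16, C_2 ≅ Z^6.

The boundary map ∂_1: C_1 → C_0 maps an edge to its endpoints' difference, ∂[p,q] = q − p. For instance
  ∂[3,7] = [7] − [3].
This gives a 10×16 integer matrix of rank 8; reducing to Smith normal form yields diagonal entries (1,1,1,1,1,1,1,1).

Boundary ∂_2: C_2 → C_1 maps a triangle to the signed sum of its edges. For instance
  ∂[5,6,7] = [6,7] − [5,7] + [5,6],
  ∂[4,7,9] = [7,9] − [4,9] + [4,7].
The resulting 16×6 matrix has rank 6, and its Smith normal form has invariant factors (1,1,1,1,1,1).

From H_k ≅ ker(∂_k) / im(∂_{k+1}) we obtain:

  H_0: rank C_0 − rank ∂_1 = 10 − 8 = 2, and the invariant factors of ∂_1 are all 1, so H_0 ≅ Z^2.
  H_1: rank ker ∂_1 − rank ∂_2 = (16 − 8) − 6 = 2, and the invariant factors of ∂_2 are all 1, so H_1 ≅ Z^2.
  H_2: rank ker ∂_2 − rank ∂_3 = (6 − 6) − 0 = 0, and there is no ∂_3, so H_2 ≅ 0.

Hence the Betti numbers are b_0 = 2, b_1 = 2, b_2 = 0.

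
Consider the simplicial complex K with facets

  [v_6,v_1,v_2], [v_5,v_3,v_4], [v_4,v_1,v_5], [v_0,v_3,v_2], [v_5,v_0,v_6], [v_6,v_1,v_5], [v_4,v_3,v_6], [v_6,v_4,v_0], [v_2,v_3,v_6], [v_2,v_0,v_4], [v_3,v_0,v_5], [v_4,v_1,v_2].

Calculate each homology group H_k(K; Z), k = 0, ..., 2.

Take the total order v_0 < v_1 < v_2 < v_3 < v_4 < v_5 < v_6 on the vertex set. Then K (dimension 2) consists of the simplices:

  0-simplices (7): [v_0], [v_1], [v_2], [v_3], [v_4], [v_5], [v_6]
  1-simplices (18): (18 of them)
  2-simplices (12): (12 of them)

giving chain groups C_0 ≅ Z^7, C_1 ≅ Z^18, C_2 ≅ Z^12.

The boundary map ∂_1: C_1 → C_0 sends each edge [p,q] (with p < q) to q − p.
The 7×18 boundary matrix has rank 6 and Smith normal form diag(1,1,1,1,1,1).

∂_2: C_2 → C_1 maps a triangle to the signed sum of its edges. For instance
  ∂[v_0,v_4,v_6] = [v_4,v_6] − [v_0,v_6] + [v_0,v_4],
  ∂[v_0,v_2,v_3] = [v_2,v_3] − [v_0,v_3] + [v_0,v_2].
This gives a 18×12 integer matrix of rank 12; reducing to Smith normal form yields diagonal entries (1,1,1,1,1,1,1,1,1,1,1,2).

Reading off H_k = ker ∂_k / im ∂_{k+1}:

  H_0: rank C_0 − rank ∂_1 = 7 − 6 = 1, and the invariant factors of ∂_1 are all 1, so H_0 = Z.
  H_1: rank ker ∂_1 − rank ∂_2 = (18 − 6) − 12 = 0, and ∂_2 has invariant factor 2 > 1, so H_1 = Z_2.
  H_2: rank ker ∂_2 − rank ∂_3 = (12 − 12) − 0 = 0, and there is no ∂_3, so H_2 = 0.

H_0 = Z,  H_1 = Z_2,  H_2 = 0.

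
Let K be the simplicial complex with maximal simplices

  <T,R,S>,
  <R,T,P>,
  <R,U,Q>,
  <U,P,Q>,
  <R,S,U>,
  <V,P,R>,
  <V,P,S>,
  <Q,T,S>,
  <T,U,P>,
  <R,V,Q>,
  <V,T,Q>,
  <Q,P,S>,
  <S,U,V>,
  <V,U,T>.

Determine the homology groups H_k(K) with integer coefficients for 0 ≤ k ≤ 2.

H_0 = Z,  H_1 = Z^2,  H_2 = Z.

Fix the vertex order P < Q < R < S < T < U < V and write every simplex with vertices in increasing order. Then dim K = 2 and the simplices of K are:

  0-simplices (7): P, Q, R, S, T, U, V
  1-simplices (21): PQ, PR, PS, PT, PU, PV, QR, QS, QT, QU, QV, RS, RT, RU, RV, ST, SU, SV, TU, TV, UV
  2-simplices (14): PQS, PQU, PRT, PRV, PSV, PTU, QRU, QRV, QST, QTV, RST, RSU, SUV, TUV

so the chain groups are C_0 ≅ Z^7, C_1 ≅ Z^21, C_2 ≅ Z^14.

∂_1: C_1 → C_0 sends each edge [p,q] (with p < q) to q − p. For instance
  ∂PQ = Q − P.
This gives a 7×21 integer matrix of rank 6; reducing to Smith normal form yields diagonal entries (1,1,1,1,1,1).

∂_2: C_2 → C_1 acts by ∂[p,q,r] = [q,r] − [p,r] + [p,q]. For instance
  ∂QRU = RU − QU + QR,
  ∂TUV = UV − TV + TU.
As a 21×14 matrix over Z this has rank 13, with invariant factors (1,1,1,1,1,1,1,1,1,1,1,1,1).

Now H_k = ker ∂_k / im ∂_{k+1}, so:

  H_0: rank C_0 − rank ∂_1 = 7 − 6 = 1, and the invariant factors of ∂_1 are all 1, so H_0 = Z.
  H_1: rank ker ∂_1 − rank ∂_2 = (21 − 6) − 13 = 2, and the invariant factors of ∂_2 are all 1, so H_1 = Z^2.
  H_2: rank ker ∂_2 − rank ∂_3 = (14 − 13) − 0 = 1, and there is no ∂_3, so H_2 = Z.

(K is a triangulation of the torus T^2.)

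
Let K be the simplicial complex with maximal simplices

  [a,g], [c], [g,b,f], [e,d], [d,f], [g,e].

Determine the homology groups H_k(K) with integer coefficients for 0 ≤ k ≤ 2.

H_0 ≅ Z^2,  H_1 ≅ Z,  H_2 = 0.

K has 7 vertices, 7 edges, 1 triangle.
rank ∂_0 = 0, rank ∂_1 = 5 ⇒ b_0 = 7 − 0 − 5 = 2; all invariant factors of ∂_1 are 1 so no torsion. So H_0 = Z^2.
rank ∂_1 = 5, rank ∂_2 = 1 ⇒ b_1 = 7 − 5 − 1 = 1; all invariant factors of ∂_2 are 1 so no torsion. So H_1 = Z.
rank ∂_2 = 1, rank ∂_3 = 0 ⇒ b_2 = 1 − 1 − 0 = 0. So H_2 = 0.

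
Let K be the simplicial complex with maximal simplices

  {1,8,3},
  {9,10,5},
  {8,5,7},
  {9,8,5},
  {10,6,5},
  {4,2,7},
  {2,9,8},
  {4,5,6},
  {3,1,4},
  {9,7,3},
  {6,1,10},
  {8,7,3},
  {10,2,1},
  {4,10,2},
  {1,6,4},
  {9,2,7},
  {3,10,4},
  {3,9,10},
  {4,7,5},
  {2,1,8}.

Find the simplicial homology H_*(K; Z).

H_0 ≅ Z,  H_1 ≅ Z ⊕ Z/2,  H_2 = 0.

Fix the vertex order 1 < 2 < 3 < 4 < 5 < 6 < 7 < 8 < 9 < 10 and write every simplex with vertices in increasing order. Then dim K = 2 and the simplices of K are:

  0-simplices (10): [1], [2], [3], [4], [5], [6], [7], [8], [9], [10]
  1-simplices (30): (30 of them)
  2-simplices (20): (20 of them)

giving chain groups C_0 ≅ Z^10, C_1 ≅ Z^30, C_2 ≅ Z^20.

The boundary map ∂_1: C_1 → C_0 sends each edge [p,q] (with p < q) to q − p. For instance
  ∂[3,4] = [4] − [3].
This gives a 10×30 integer matrix of rank 9; reducing to Smith normal form yields diagonal entries (1,1,1,1,1,1,1,1,1).

Boundary ∂_2: C_2 → C_1 acts by ∂[p,q,r] = [q,r] − [p,r] + [p,q]. For instance
  ∂[5,8,9] = [8,9] − [5,9] + [5,8],
  ∂[5,7,8] = [7,8] − [5,8] + [5,7].
This gives a 30×20 integer matrix of rank 20; reducing to Smith normal form yields diagonal entries (1,1,1,1,1,1,1,1,1,1,1,1,1,1,1,1,1,1,1,2).

Computing H_k = (kernel of ∂_k) / (image of ∂_{k+1}):

  H_0: rank C_0 − rank ∂_1 = 10 − 9 = 1, and the invariant factors of ∂_1 are all 1, so H_0 ≅ Z.
  H_1: rank ker ∂_1 − rank ∂_2 = (30 − 9) − 20 = 1, and ∂_2 has invariant factor 2 > 1, so H_1 ≅ Z ⊕ Z/2.
  H_2: rank ker ∂_2 − rank ∂_3 = (20 − 20) − 0 = 0, and there is no ∂_3, so H_2 ≅ 0.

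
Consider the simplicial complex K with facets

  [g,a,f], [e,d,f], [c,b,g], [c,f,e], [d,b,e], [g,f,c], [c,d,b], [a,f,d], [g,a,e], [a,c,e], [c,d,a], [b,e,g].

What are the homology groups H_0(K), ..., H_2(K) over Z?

H_0 = Z,  H_1 = Z/2,  H_2 = 0.

Order the vertices as a < b < c < d < e < f < g. Listing each simplex with vertices in this order, K has dimension 2 with simplices:

  0-simplices (7): a, b, c, d, e, f, g
  1-simplices (18): ac, ad, ae, af, ag, bc, bd, be, bg, cd, ce, cf, cg, de, df, ef, eg, fg
  2-simplices (12): acd, ace, adf, aeg, afg, bcd, bcg, bde, beg, cef, cfg, def

giving chain groups C_0 ≅ Z^7, C_1 ≅ Z^18, C_2 ≅ Z^12.

∂_1: C_1 → C_0 maps an edge to its endpoints' difference, ∂[p,q] = q − p.
As a 7×18 matrix over Z this has rank 6, with invariant factors (1,1,1,1,1,1).

Boundary ∂_2: C_2 → C_1 acts by ∂[p,q,r] = [q,r] − [p,r] + [p,q]. For instance
  ∂adf = df − af + ad,
  ∂cfg = fg − cg + cf.
The 18×12 boundary matrix has rank 12 and Smith normal form diag(1,1,1,1,1,1,1,1,1,1,1,2).

From H_k ≅ ker(∂_k) / im(∂_{k+1}) we obtain:

  H_0: rank C_0 − rank ∂_1 = 7 − 6 = 1, and the invariant factors of ∂_1 are all 1, so H_0 ≅ Z.
  H_1: rank ker ∂_1 − rank ∂_2 = (18 − 6) − 12 = 0, and ∂_2 has invariant factor 2 > 1, so H_1 ≅ Z/2.
  H_2: rank ker ∂_2 − rank ∂_3 = (12 − 12) − 0 = 0, and there is no ∂_3, so H_2 ≅ 0.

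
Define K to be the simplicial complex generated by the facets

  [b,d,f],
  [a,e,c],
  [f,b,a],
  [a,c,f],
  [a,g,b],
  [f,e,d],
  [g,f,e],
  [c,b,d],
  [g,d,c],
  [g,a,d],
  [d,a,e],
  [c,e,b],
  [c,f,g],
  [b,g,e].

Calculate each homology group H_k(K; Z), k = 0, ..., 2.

H_0 ≅ Z,  H_1 ≅ Z^2,  H_2 ≅ Z.

Take the total order a < b < c < d < e < f < g on the vertex set. Then K (dimension 2) consists of the simplices:

  0-simplices (7): a, b, c, d, e, f, g
  1-simplices (21): ab, ac, ad, ae, af, ag, bc, bd, be, bf, bg, cd, ce, cf, cg, de, df, dg, ef, eg, fg
  2-simplices (14): abf, abg, ace, acf, ade, adg, bcd, bce, bdf, beg, cdg, cfg, def, efg

so the chain groups are C_0 ≅ Z^7, C_1 ≅ Z^21, C_2 ≅ Z^14.

The boundary map ∂_1: C_1 → C_0 sends each edge [p,q] (with p < q) to q − p. For instance
  ∂df = f − d.
The 7×21 boundary matrix has rank 6 and Smith normal form diag(1,1,1,1,1,1).

The boundary map ∂_2: C_2 → C_1 acts by ∂[p,q,r] = [q,r] − [p,r] + [p,q]. For instance
  ∂bcd = cd − bd + bc,
  ∂def = ef − df + de.
The resulting 21×14 matrix has rank 13, and its Smith normal form has invariant factors (1,1,1,1,1,1,1,1,1,1,1,1,1).

Computing H_k = (kernel of ∂_k) / (image of ∂_{k+1}):

  H_0: rank C_0 − rank ∂_1 = 7 − 6 = 1, and the invariant factors of ∂_1 are all 1, so H_0 ≅ Z.
  H_1: rank ker ∂_1 − rank ∂_2 = (21 − 6) − 13 = 2, and the invariant factors of ∂_2 are all 1, so H_1 ≅ Z^2.
  H_2: rank ker ∂_2 − rank ∂_3 = (14 − 13) − 0 = 1, and there is no ∂_3, so H_2 ≅ Z.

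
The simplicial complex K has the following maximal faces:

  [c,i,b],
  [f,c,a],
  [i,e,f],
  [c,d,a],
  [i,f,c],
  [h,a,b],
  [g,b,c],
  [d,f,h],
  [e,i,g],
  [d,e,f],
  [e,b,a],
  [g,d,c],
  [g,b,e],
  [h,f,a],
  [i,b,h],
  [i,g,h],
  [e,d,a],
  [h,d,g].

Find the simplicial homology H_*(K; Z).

Order the vertices as a < b < c < d < e < f < g < h < i. Listing each simplex with vertices in this order, K has dimension 2 with simplices:

  0-simplices (9): a, b, c, d, e, f, g, h, i
  1-simplices (27): ab, ac, ad, ae, af, ah, bc, be, bg, bh, bi, cd, cf, cg, ci, de, df, dg, dh, ef, eg, ei, fh, fi, gh, gi, hi
  2-simplices (18): abe, abh, acd, acf, ade, afh, bcg, bci, beg, bhi, cdg, cfi, def, dfh, dgh, efi, egi, ghi

giving chain groups C_0 ≅ Z^9, C_1 ≅ Z^27, C_2 ≅ Z^18.

Boundary ∂_1: C_1 → C_0 sends each edge [p,q] (with p < q) to q − p.
This gives a 9×27 integer matrix of rank 8; reducing to Smith normal form yields diagonal entries (1,1,1,1,1,1,1,1).

Boundary ∂_2: C_2 → C_1 sends each 2-simplex [p,q,r] to [q,r] − [p,r] + [p,q]. For instance
  ∂efi = fi − ei + ef,
  ∂cfi = fi − ci + cf.
This gives a 27×18 integer matrix of rank 18; reducing to Smith normal form yields diagonal entries (1,1,1,1,1,1,1,1,1,1,1,1,1,1,1,1,1,2).

Reading off H_k = ker ∂_k / im ∂_{k+1}:

  H_0: rank C_0 − rank ∂_1 = 9 − 8 = 1, and the invariant factors of ∂_1 are all 1, so H_0 = Z.
  H_1: rank ker ∂_1 − rank ∂_2 = (27 − 8) − 18 = 1, and ∂_2 has invariant factor 2 > 1, so H_1 = Z ⊕ Z_2.
  H_2: rank ker ∂_2 − rank ∂_3 = (18 − 18) − 0 = 0, and there is no ∂_3, so H_2 = 0.

As a check, the Euler characteristic is 9 − 27 + 18 = 0, which agrees with 1 − 1 + 0 = 0.
(K is a triangulation of the Klein bottle.)

H_0 = Z,  H_1 = Z ⊕ Z_2,  H_2 = 0.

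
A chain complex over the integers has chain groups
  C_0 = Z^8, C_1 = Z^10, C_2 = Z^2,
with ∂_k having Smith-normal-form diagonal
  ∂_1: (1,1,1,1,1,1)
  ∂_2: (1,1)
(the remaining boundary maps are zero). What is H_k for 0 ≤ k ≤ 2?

H_0: b_0 = 8 − 0 − 6 = 2; torsion from ∂_1 factors > 1: none. So H_0 = Z^2.
H_1: b_1 = 10 − 6 − 2 = 2; torsion from ∂_2 factors > 1: none. So H_1 = Z^2.
H_2: b_2 = 2 − 2 − 0 = 0; torsion from ∂_3 factors > 1: none. So H_2 = 0.

H_0 = Z^2,  H_1 = Z^2,  H_2 = 0.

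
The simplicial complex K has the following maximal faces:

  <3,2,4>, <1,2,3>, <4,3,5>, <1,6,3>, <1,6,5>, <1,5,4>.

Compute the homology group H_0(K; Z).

We work with the vertex ordering 1 < 2 < 3 < 4 < 5 < 6. The simplices of K, each written with vertices in increasing order, are:

  0-simplices (6): [1], [2], [3], [4], [5], [6]
  1-simplices (12): [1,2], [1,3], [1,4], [1,5], [1,6], [2,3], [2,4], [3,4], [3,5], [3,6], [4,5], [5,6]
  2-simplices (6): [1,2,3], [1,3,6], [1,4,5], [1,5,6], [2,3,4], [3,4,5]

giving chain groups C_0 ≅ Z^6, C_1 ≅ Z^12, C_2 ≅ Z^6.

Boundary ∂_1: C_1 → C_0 maps an edge to its endpoints' difference, ∂[p,q] = q − p. For instance
  ∂[1,4] = [4] − [1].
The 6×12 boundary matrix has rank 5 and Smith normal form diag(1,1,1,1,1).

Boundary ∂_2: C_2 → C_1 maps a triangle to the signed sum of its edges. For instance
  ∂[1,4,5] = [4,5] − [1,5] + [1,4],
  ∂[2,3,4] = [3,4] − [2,4] + [2,3].
The resulting 12×6 matrix has rank 6, and its Smith normal form has invariant factors (1,1,1,1,1,1).

Reading off H_k = ker ∂_k / im ∂_{k+1}:

  H_0: rank C_0 − rank ∂_1 = 6 − 5 = 1, and the invariant factors of ∂_1 are all 1, so H_0 = Z.

H_0 = Z.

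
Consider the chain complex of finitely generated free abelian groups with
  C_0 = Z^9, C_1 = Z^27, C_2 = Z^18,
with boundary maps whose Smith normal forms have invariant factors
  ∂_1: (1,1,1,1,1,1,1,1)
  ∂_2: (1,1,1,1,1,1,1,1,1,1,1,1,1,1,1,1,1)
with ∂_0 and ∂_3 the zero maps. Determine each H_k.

H_0 ≅ Z,  H_1 ≅ Z^2,  H_2 ≅ Z.

H_0: b_0 = 9 − 0 − 8 = 1; torsion from ∂_1 factors > 1: none. So H_0 ≅ Z.
H_1: b_1 = 27 − 8 − 17 = 2; torsion from ∂_2 factors > 1: none. So H_1 ≅ Z^2.
H_2: b_2 = 18 − 17 − 0 = 1; torsion from ∂_3 factors > 1: none. So H_2 ≅ Z.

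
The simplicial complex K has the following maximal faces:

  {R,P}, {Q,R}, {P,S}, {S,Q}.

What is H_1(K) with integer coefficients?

Order the vertices as P < Q < R < S. Listing each simplex with vertices in this order, K has dimension 1 with simplices:

  0-simplices (4): P, Q, R, S
  1-simplices (4): PR, PS, QR, QS

Hence C_0 ≅ Z^4, C_1 ≅ Z^4.

∂_1: C_1 → C_0 is given by ∂[p,q] = [q] − [p]. For instance
  ∂QR = R − Q.
The resulting 4×4 matrix has rank 3, and its Smith normal form has invariant factors (1,1,1).

From H_k ≅ ker(∂_k) / im(∂_{k+1}) we obtain:

  H_1: rank ker ∂_1 − rank ∂_2 = (4 − 3) − 0 = 1, and there is no ∂_2, so H_1 = Z.

H_1 ≅ Z.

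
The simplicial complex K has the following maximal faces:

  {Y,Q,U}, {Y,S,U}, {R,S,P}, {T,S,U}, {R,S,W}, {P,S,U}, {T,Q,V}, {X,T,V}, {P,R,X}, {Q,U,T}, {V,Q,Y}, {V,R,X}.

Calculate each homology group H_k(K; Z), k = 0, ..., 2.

H_0 = Z,  H_1 = Z,  H_2 = 0.

K has 10 vertices, 22 edges, 12 triangles.
rank ∂_0 = 0, rank ∂_1 = 9 ⇒ b_0 = 10 − 0 − 9 = 1; all invariant factors of ∂_1 are 1 so no torsion. So H_0 ≅ Z.
rank ∂_1 = 9, rank ∂_2 = 12 ⇒ b_1 = 22 − 9 − 12 = 1; all invariant factors of ∂_2 are 1 so no torsion. So H_1 ≅ Z.
rank ∂_2 = 12, rank ∂_3 = 0 ⇒ b_2 = 12 − 12 − 0 = 0. So H_2 ≅ 0.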